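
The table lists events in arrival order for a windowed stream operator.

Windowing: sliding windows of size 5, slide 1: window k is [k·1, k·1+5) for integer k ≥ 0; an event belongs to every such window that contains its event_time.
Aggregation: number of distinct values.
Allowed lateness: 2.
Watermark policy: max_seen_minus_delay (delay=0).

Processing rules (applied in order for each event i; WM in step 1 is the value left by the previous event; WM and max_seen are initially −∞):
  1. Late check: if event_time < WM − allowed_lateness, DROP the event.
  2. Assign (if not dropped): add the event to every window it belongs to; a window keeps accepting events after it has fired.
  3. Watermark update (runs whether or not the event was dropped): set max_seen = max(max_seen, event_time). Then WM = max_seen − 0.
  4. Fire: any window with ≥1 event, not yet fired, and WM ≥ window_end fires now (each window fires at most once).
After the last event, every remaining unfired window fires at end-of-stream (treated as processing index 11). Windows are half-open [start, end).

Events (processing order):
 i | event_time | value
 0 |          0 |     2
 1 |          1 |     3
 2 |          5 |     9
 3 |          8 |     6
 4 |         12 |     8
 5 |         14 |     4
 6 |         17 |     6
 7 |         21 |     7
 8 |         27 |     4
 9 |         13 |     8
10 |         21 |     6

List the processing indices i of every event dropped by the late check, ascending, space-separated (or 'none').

9 10

i=0 t=0 v=2: → [0,5); WM=0
i=1 t=1 v=3: → [1,6),[0,5); WM=1
i=2 t=5 v=9: → [5,10),[4,9),[3,8),[2,7),[1,6); WM=5; [0,5) fires=2
i=3 t=8 v=6: → [8,13),[7,12),[6,11),[5,10),[4,9); WM=8; [1,6) fires=2 [2,7) fires=1 [3,8) fires=1
i=4 t=12 v=8: → [12,17),[11,16),[10,15),[9,14),[8,13); WM=12; [4,9) fires=2 [5,10) fires=2 [6,11) fires=1 [7,12) fires=1
i=5 t=14 v=4: → [14,19),[13,18),[12,17),[11,16),[10,15); WM=14; [8,13) fires=2 [9,14) fires=1
i=6 t=17 v=6: → [17,22),[16,21),[15,20),[14,19),[13,18); WM=17; [10,15) fires=2 [11,16) fires=2 [12,17) fires=2
i=7 t=21 v=7: → [21,26),[20,25),[19,24),[18,23),[17,22); WM=21; [13,18) fires=2 [14,19) fires=2 [15,20) fires=1 [16,21) fires=1
i=8 t=27 v=4: → [27,32),[26,31),[25,30),[24,29),[23,28); WM=27; [17,22) fires=2 [18,23) fires=1 [19,24) fires=1 [20,25) fires=1 [21,26) fires=1
i=9 t=13 v=8: DROP (t<27-2); WM=27
i=10 t=21 v=6: DROP (t<27-2); WM=27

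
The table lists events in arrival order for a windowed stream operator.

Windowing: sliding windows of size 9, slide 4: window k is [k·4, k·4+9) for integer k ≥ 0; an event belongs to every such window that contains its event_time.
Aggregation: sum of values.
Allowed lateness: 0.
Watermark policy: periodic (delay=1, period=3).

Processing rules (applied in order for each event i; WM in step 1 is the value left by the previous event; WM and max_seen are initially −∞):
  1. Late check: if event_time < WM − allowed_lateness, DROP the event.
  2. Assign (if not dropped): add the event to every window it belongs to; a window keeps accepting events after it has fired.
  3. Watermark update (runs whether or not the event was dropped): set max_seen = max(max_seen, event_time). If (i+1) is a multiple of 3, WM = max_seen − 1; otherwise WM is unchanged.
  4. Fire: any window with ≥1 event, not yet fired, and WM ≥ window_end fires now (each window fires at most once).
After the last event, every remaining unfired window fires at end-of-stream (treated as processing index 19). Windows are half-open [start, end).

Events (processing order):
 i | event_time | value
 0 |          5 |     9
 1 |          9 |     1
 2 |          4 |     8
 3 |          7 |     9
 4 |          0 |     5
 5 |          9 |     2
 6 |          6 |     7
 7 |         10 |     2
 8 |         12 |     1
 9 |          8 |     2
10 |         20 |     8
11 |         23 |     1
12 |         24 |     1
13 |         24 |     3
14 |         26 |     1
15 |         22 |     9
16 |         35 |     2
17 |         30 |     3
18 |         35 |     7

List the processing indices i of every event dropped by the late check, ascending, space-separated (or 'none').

i=0 t=5 v=9: → [4,13),[0,9); WM=−∞
i=1 t=9 v=1: → [8,17),[4,13); WM=−∞
i=2 t=4 v=8: → [4,13),[0,9); WM=8
i=3 t=7 v=9: DROP (t<8-0); WM=8
i=4 t=0 v=5: DROP (t<8-0); WM=8
i=5 t=9 v=2: → [8,17),[4,13); WM=8
i=6 t=6 v=7: DROP (t<8-0); WM=8
i=7 t=10 v=2: → [8,17),[4,13); WM=8
i=8 t=12 v=1: → [12,21),[8,17),[4,13); WM=11; [0,9) fires=17
i=9 t=8 v=2: DROP (t<11-0); WM=11
i=10 t=20 v=8: → [20,29),[16,25),[12,21); WM=11
i=11 t=23 v=1: → [20,29),[16,25); WM=22; [4,13) fires=23 [8,17) fires=6 [12,21) fires=9
i=12 t=24 v=1: → [24,33),[20,29),[16,25); WM=22
i=13 t=24 v=3: → [24,33),[20,29),[16,25); WM=22
i=14 t=26 v=1: → [24,33),[20,29); WM=25; [16,25) fires=13
i=15 t=22 v=9: DROP (t<25-0); WM=25
i=16 t=35 v=2: → [32,41),[28,37); WM=25
i=17 t=30 v=3: → [28,37),[24,33); WM=34; [20,29) fires=14 [24,33) fires=8
i=18 t=35 v=7: → [32,41),[28,37); WM=34

3 4 6 9 15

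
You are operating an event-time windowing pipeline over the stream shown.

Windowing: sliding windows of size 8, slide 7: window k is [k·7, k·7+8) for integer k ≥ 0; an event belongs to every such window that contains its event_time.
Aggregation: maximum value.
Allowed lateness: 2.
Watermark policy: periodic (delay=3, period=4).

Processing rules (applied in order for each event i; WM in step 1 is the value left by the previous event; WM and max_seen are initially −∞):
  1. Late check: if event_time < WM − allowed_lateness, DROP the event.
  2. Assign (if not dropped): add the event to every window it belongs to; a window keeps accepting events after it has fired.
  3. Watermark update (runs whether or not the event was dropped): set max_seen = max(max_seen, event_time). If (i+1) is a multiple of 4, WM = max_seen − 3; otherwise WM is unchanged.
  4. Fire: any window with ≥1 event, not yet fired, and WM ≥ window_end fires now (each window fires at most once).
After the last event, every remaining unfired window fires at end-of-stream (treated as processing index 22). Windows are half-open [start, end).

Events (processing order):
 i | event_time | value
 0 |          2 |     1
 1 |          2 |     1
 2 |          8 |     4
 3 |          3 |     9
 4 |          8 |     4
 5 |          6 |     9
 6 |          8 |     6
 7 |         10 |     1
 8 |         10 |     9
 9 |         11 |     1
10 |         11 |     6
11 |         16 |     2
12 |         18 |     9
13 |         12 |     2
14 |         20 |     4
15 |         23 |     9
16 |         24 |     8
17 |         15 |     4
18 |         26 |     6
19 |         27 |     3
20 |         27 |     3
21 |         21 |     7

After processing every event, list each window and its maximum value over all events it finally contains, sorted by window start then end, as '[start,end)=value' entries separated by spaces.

i=0 t=2 v=1: → [0,8); WM=−∞
i=1 t=2 v=1: → [0,8); WM=−∞
i=2 t=8 v=4: → [7,15); WM=−∞
i=3 t=3 v=9: → [0,8); WM=5
i=4 t=8 v=4: → [7,15); WM=5
i=5 t=6 v=9: → [0,8); WM=5
i=6 t=8 v=6: → [7,15); WM=5
i=7 t=10 v=1: → [7,15); WM=7
i=8 t=10 v=9: → [7,15); WM=7
i=9 t=11 v=1: → [7,15); WM=7
i=10 t=11 v=6: → [7,15); WM=7
i=11 t=16 v=2: → [14,22); WM=13; [0,8) fires=9
i=12 t=18 v=9: → [14,22); WM=13
i=13 t=12 v=2: → [7,15); WM=13
i=14 t=20 v=4: → [14,22); WM=13
i=15 t=23 v=9: → [21,29); WM=20; [7,15) fires=9
i=16 t=24 v=8: → [21,29); WM=20
i=17 t=15 v=4: DROP (t<20-2); WM=20
i=18 t=26 v=6: → [21,29); WM=20
i=19 t=27 v=3: → [21,29); WM=24; [14,22) fires=9
i=20 t=27 v=3: → [21,29); WM=24
i=21 t=21 v=7: DROP (t<24-2); WM=24

[0,8)=9 [7,15)=9 [14,22)=9 [21,29)=9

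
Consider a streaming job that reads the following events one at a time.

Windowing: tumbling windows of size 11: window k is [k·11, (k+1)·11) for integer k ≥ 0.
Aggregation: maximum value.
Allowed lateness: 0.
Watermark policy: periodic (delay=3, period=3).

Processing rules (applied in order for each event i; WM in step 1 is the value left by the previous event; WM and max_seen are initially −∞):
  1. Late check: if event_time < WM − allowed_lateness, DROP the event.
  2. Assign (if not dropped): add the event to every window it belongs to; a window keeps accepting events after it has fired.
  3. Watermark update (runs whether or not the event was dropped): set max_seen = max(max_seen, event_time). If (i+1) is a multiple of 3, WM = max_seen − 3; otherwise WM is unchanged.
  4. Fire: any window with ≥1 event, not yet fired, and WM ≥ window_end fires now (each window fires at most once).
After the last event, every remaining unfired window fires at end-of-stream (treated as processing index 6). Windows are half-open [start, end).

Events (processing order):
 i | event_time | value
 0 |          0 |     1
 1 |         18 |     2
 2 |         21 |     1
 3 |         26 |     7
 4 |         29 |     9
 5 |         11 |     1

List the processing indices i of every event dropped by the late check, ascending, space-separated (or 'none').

5

i=0 t=0 v=1: → [0,11); WM=−∞
i=1 t=18 v=2: → [11,22); WM=−∞
i=2 t=21 v=1: → [11,22); WM=18; [0,11) fires=1
i=3 t=26 v=7: → [22,33); WM=18
i=4 t=29 v=9: → [22,33); WM=18
i=5 t=11 v=1: DROP (t<18-0); WM=26; [11,22) fires=2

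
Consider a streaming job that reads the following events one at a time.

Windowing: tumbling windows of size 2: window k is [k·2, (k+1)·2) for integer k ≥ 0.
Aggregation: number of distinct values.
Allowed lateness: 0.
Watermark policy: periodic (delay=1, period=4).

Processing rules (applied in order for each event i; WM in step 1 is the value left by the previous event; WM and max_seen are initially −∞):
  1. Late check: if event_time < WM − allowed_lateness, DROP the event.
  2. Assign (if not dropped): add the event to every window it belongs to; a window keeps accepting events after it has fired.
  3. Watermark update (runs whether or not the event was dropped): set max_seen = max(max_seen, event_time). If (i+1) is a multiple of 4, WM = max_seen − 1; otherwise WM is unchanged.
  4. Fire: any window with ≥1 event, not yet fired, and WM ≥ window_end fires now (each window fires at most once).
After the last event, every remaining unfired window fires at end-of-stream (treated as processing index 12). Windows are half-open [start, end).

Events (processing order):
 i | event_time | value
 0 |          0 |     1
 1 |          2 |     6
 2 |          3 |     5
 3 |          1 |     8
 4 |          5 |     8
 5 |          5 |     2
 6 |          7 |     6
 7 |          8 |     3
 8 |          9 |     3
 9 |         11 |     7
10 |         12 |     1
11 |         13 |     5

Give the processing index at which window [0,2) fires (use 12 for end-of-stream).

i=0 t=0 v=1: → [0,2); WM=−∞
i=1 t=2 v=6: → [2,4); WM=−∞
i=2 t=3 v=5: → [2,4); WM=−∞
i=3 t=1 v=8: → [0,2); WM=2; [0,2) fires=2
i=4 t=5 v=8: → [4,6); WM=2
i=5 t=5 v=2: → [4,6); WM=2
i=6 t=7 v=6: → [6,8); WM=2
i=7 t=8 v=3: → [8,10); WM=7; [2,4) fires=2 [4,6) fires=2
i=8 t=9 v=3: → [8,10); WM=7
i=9 t=11 v=7: → [10,12); WM=7
i=10 t=12 v=1: → [12,14); WM=7
i=11 t=13 v=5: → [12,14); WM=12; [6,8) fires=1 [8,10) fires=1 [10,12) fires=1

3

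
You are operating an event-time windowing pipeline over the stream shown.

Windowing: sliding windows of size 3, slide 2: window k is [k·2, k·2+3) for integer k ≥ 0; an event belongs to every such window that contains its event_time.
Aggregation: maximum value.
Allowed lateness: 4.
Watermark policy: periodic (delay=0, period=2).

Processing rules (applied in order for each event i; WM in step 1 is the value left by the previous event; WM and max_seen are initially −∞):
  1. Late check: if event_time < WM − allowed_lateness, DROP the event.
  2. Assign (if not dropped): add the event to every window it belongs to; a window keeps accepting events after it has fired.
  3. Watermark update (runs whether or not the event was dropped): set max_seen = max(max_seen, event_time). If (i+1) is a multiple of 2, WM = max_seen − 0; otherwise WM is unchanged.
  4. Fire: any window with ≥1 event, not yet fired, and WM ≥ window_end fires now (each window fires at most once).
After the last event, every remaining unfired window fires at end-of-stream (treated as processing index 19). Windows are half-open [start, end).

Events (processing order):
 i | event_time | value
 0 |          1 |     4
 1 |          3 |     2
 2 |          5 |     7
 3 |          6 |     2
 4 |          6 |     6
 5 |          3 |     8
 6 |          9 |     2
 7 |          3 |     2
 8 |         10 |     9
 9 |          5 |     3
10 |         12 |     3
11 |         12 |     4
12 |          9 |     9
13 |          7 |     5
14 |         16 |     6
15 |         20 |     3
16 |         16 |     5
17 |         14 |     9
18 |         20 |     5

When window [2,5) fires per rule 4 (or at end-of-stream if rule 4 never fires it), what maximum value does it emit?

i=0 t=1 v=4: → [0,3); WM=−∞
i=1 t=3 v=2: → [2,5); WM=3; [0,3) fires=4
i=2 t=5 v=7: → [4,7); WM=3
i=3 t=6 v=2: → [6,9),[4,7); WM=6; [2,5) fires=2
i=4 t=6 v=6: → [6,9),[4,7); WM=6
i=5 t=3 v=8: → [2,5); WM=6
i=6 t=9 v=2: → [8,11); WM=6
i=7 t=3 v=2: → [2,5); WM=9; [4,7) fires=7 [6,9) fires=6
i=8 t=10 v=9: → [10,13),[8,11); WM=9
i=9 t=5 v=3: → [4,7); WM=10
i=10 t=12 v=3: → [12,15),[10,13); WM=10
i=11 t=12 v=4: → [12,15),[10,13); WM=12; [8,11) fires=9
i=12 t=9 v=9: → [8,11); WM=12
i=13 t=7 v=5: DROP (t<12-4); WM=12
i=14 t=16 v=6: → [16,19),[14,17); WM=12
i=15 t=20 v=3: → [20,23),[18,21); WM=20; [10,13) fires=9 [12,15) fires=4 [14,17) fires=6 [16,19) fires=6
i=16 t=16 v=5: → [16,19),[14,17); WM=20
i=17 t=14 v=9: DROP (t<20-4); WM=20
i=18 t=20 v=5: → [20,23),[18,21); WM=20

2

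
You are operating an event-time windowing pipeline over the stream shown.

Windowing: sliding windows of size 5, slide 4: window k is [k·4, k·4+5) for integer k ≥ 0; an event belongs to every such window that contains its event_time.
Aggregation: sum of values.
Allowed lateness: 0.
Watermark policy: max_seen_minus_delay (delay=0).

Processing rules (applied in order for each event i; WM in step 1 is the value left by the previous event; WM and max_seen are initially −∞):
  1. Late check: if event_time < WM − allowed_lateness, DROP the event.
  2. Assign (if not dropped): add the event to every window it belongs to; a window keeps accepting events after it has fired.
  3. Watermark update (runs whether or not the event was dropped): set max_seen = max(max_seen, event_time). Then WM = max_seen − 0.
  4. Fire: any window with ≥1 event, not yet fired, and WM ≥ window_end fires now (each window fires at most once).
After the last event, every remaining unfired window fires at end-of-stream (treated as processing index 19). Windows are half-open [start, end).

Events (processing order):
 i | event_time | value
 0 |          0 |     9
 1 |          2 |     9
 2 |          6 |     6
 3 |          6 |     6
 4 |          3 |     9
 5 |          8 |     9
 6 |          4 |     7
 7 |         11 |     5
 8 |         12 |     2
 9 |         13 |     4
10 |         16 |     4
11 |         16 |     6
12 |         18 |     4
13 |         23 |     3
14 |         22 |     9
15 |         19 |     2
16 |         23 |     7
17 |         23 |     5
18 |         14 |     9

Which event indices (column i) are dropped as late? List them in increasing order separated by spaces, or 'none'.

4 6 14 15 18

i=0 t=0 v=9: → [0,5); WM=0
i=1 t=2 v=9: → [0,5); WM=2
i=2 t=6 v=6: → [4,9); WM=6; [0,5) fires=18
i=3 t=6 v=6: → [4,9); WM=6
i=4 t=3 v=9: DROP (t<6-0); WM=6
i=5 t=8 v=9: → [8,13),[4,9); WM=8
i=6 t=4 v=7: DROP (t<8-0); WM=8
i=7 t=11 v=5: → [8,13); WM=11; [4,9) fires=21
i=8 t=12 v=2: → [12,17),[8,13); WM=12
i=9 t=13 v=4: → [12,17); WM=13; [8,13) fires=16
i=10 t=16 v=4: → [16,21),[12,17); WM=16
i=11 t=16 v=6: → [16,21),[12,17); WM=16
i=12 t=18 v=4: → [16,21); WM=18; [12,17) fires=16
i=13 t=23 v=3: → [20,25); WM=23; [16,21) fires=14
i=14 t=22 v=9: DROP (t<23-0); WM=23
i=15 t=19 v=2: DROP (t<23-0); WM=23
i=16 t=23 v=7: → [20,25); WM=23
i=17 t=23 v=5: → [20,25); WM=23
i=18 t=14 v=9: DROP (t<23-0); WM=23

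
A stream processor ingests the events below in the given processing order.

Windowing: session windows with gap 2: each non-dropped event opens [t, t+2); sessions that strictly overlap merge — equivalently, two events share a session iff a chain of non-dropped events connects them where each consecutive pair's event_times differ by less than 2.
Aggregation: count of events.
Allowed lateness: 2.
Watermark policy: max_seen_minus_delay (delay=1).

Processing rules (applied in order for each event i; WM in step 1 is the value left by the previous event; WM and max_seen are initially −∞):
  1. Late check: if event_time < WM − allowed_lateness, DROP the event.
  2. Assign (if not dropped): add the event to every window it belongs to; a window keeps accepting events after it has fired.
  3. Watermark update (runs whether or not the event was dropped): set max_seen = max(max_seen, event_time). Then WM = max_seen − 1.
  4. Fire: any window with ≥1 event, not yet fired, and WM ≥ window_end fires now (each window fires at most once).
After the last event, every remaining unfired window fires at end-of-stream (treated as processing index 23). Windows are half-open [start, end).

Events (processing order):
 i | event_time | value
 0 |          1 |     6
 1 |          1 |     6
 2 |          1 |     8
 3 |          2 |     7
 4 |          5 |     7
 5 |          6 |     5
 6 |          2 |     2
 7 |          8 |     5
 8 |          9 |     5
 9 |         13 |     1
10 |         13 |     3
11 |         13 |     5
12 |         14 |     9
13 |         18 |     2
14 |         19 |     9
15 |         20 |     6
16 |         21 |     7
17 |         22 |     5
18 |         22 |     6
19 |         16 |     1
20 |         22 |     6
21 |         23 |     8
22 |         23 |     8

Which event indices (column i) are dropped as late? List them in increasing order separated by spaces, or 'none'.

i=0 t=1 v=6: → [1,3); WM=0
i=1 t=1 v=6: → [1,3); WM=0
i=2 t=1 v=8: → [1,3); WM=0
i=3 t=2 v=7: → [1,4); WM=1
i=4 t=5 v=7: → [5,7); WM=4
i=5 t=6 v=5: → [5,8); WM=5
i=6 t=2 v=2: DROP (t<5-2); WM=5
i=7 t=8 v=5: → [8,10); WM=7
i=8 t=9 v=5: → [8,11); WM=8
i=9 t=13 v=1: → [13,15); WM=12
i=10 t=13 v=3: → [13,15); WM=12
i=11 t=13 v=5: → [13,15); WM=12
i=12 t=14 v=9: → [13,16); WM=13
i=13 t=18 v=2: → [18,20); WM=17
i=14 t=19 v=9: → [18,21); WM=18
i=15 t=20 v=6: → [18,22); WM=19
i=16 t=21 v=7: → [18,23); WM=20
i=17 t=22 v=5: → [18,24); WM=21
i=18 t=22 v=6: → [18,24); WM=21
i=19 t=16 v=1: DROP (t<21-2); WM=21
i=20 t=22 v=6: → [18,24); WM=21
i=21 t=23 v=8: → [18,25); WM=22
i=22 t=23 v=8: → [18,25); WM=22

6 19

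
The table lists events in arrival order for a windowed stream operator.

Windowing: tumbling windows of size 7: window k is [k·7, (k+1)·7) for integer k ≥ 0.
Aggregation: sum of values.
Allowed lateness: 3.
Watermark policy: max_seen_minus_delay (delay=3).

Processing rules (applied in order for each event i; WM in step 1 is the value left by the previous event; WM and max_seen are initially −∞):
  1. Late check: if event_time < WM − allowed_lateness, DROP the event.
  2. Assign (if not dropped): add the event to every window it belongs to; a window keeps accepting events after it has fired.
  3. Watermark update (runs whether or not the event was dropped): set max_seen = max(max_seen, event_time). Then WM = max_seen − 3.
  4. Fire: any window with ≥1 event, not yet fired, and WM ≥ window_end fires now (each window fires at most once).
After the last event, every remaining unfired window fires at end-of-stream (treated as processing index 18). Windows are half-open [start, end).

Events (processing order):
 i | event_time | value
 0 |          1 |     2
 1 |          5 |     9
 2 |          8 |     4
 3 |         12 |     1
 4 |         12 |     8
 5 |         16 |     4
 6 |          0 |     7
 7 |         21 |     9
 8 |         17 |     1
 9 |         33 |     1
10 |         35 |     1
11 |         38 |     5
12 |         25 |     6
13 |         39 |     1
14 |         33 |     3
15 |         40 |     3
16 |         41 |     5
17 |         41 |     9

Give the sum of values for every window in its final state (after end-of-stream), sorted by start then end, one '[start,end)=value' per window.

[0,7)=11 [7,14)=13 [14,21)=5 [21,28)=9 [28,35)=4 [35,42)=24

i=0 t=1 v=2: → [0,7); WM=-2
i=1 t=5 v=9: → [0,7); WM=2
i=2 t=8 v=4: → [7,14); WM=5
i=3 t=12 v=1: → [7,14); WM=9; [0,7) fires=11
i=4 t=12 v=8: → [7,14); WM=9
i=5 t=16 v=4: → [14,21); WM=13
i=6 t=0 v=7: DROP (t<13-3); WM=13
i=7 t=21 v=9: → [21,28); WM=18; [7,14) fires=13
i=8 t=17 v=1: → [14,21); WM=18
i=9 t=33 v=1: → [28,35); WM=30; [14,21) fires=5 [21,28) fires=9
i=10 t=35 v=1: → [35,42); WM=32
i=11 t=38 v=5: → [35,42); WM=35; [28,35) fires=1
i=12 t=25 v=6: DROP (t<35-3); WM=35
i=13 t=39 v=1: → [35,42); WM=36
i=14 t=33 v=3: → [28,35); WM=36
i=15 t=40 v=3: → [35,42); WM=37
i=16 t=41 v=5: → [35,42); WM=38
i=17 t=41 v=9: → [35,42); WM=38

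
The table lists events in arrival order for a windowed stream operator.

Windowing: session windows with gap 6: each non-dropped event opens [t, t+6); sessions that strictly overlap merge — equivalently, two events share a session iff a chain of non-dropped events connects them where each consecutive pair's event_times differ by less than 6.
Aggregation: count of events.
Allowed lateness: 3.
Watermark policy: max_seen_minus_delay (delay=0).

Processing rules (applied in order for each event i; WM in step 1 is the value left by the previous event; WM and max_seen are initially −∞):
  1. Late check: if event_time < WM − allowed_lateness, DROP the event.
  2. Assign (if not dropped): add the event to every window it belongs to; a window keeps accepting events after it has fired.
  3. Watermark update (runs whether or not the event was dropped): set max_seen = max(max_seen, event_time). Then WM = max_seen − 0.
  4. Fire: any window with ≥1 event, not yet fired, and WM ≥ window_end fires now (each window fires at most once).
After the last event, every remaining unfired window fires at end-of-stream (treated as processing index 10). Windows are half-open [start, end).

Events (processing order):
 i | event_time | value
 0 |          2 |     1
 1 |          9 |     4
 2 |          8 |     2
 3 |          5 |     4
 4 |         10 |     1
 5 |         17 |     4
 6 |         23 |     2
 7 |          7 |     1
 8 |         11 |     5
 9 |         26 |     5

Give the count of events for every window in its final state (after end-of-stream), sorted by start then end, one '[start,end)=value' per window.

i=0 t=2 v=1: → [2,8); WM=2
i=1 t=9 v=4: → [9,15); WM=9
i=2 t=8 v=2: → [8,15); WM=9
i=3 t=5 v=4: DROP (t<9-3); WM=9
i=4 t=10 v=1: → [8,16); WM=10
i=5 t=17 v=4: → [17,23); WM=17
i=6 t=23 v=2: → [23,29); WM=23
i=7 t=7 v=1: DROP (t<23-3); WM=23
i=8 t=11 v=5: DROP (t<23-3); WM=23
i=9 t=26 v=5: → [23,32); WM=26

[2,8)=1 [8,16)=3 [17,23)=1 [23,32)=2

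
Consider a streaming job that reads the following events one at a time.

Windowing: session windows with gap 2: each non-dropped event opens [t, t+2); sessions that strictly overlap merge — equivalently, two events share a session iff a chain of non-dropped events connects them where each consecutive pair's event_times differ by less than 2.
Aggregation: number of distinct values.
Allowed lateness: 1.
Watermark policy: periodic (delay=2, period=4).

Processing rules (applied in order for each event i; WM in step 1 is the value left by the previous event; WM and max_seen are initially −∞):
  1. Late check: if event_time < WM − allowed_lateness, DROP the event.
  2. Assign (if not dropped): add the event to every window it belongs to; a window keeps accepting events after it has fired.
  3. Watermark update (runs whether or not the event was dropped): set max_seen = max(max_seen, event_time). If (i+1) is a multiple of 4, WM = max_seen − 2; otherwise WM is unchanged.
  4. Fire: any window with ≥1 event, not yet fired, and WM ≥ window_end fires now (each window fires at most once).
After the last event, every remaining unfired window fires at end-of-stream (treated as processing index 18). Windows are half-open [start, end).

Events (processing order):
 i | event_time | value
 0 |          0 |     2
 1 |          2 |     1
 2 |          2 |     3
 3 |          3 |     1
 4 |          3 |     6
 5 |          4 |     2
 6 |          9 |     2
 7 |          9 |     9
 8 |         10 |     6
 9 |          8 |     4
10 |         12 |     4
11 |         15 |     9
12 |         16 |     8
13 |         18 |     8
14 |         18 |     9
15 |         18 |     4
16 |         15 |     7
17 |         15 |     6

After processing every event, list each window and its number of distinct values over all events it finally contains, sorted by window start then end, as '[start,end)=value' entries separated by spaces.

[0,2)=1 [2,6)=4 [8,12)=4 [12,14)=1 [15,18)=4 [18,20)=3

i=0 t=0 v=2: → [0,2); WM=−∞
i=1 t=2 v=1: → [2,4); WM=−∞
i=2 t=2 v=3: → [2,4); WM=−∞
i=3 t=3 v=1: → [2,5); WM=1
i=4 t=3 v=6: → [2,5); WM=1
i=5 t=4 v=2: → [2,6); WM=1
i=6 t=9 v=2: → [9,11); WM=1
i=7 t=9 v=9: → [9,11); WM=7
i=8 t=10 v=6: → [9,12); WM=7
i=9 t=8 v=4: → [8,12); WM=7
i=10 t=12 v=4: → [12,14); WM=7
i=11 t=15 v=9: → [15,17); WM=13
i=12 t=16 v=8: → [15,18); WM=13
i=13 t=18 v=8: → [18,20); WM=13
i=14 t=18 v=9: → [18,20); WM=13
i=15 t=18 v=4: → [18,20); WM=16
i=16 t=15 v=7: → [15,18); WM=16
i=17 t=15 v=6: → [15,18); WM=16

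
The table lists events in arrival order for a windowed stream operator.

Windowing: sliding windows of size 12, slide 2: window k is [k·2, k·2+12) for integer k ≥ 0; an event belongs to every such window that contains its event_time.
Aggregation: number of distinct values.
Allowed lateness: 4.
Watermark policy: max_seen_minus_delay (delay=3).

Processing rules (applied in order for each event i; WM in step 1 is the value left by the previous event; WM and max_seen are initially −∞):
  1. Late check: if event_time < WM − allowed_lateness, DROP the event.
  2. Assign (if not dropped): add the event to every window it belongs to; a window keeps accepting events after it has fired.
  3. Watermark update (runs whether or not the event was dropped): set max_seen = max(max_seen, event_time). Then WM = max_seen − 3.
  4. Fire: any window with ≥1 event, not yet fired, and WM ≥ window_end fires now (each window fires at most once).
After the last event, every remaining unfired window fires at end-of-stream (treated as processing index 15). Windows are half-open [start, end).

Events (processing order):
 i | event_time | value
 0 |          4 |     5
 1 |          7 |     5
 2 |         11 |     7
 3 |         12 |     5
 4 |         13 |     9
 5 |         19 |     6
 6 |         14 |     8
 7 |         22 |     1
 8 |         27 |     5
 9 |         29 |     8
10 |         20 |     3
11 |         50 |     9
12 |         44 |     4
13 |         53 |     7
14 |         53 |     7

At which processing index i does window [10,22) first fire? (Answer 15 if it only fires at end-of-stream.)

i=0 t=4 v=5: → [4,16),[2,14),[0,12); WM=1
i=1 t=7 v=5: → [6,18),[4,16),[2,14),[0,12); WM=4
i=2 t=11 v=7: → [10,22),[8,20),[6,18),[4,16),[2,14),[0,12); WM=8
i=3 t=12 v=5: → [12,24),[10,22),[8,20),[6,18),[4,16),[2,14); WM=9
i=4 t=13 v=9: → [12,24),[10,22),[8,20),[6,18),[4,16),[2,14); WM=10
i=5 t=19 v=6: → [18,30),[16,28),[14,26),[12,24),[10,22),[8,20); WM=16; [0,12) fires=2 [2,14) fires=3 [4,16) fires=3
i=6 t=14 v=8: → [14,26),[12,24),[10,22),[8,20),[6,18),[4,16); WM=16
i=7 t=22 v=1: → [22,34),[20,32),[18,30),[16,28),[14,26),[12,24); WM=19; [6,18) fires=4
i=8 t=27 v=5: → [26,38),[24,36),[22,34),[20,32),[18,30),[16,28); WM=24; [8,20) fires=5 [10,22) fires=5 [12,24) fires=5
i=9 t=29 v=8: → [28,40),[26,38),[24,36),[22,34),[20,32),[18,30); WM=26; [14,26) fires=3
i=10 t=20 v=3: DROP (t<26-4); WM=26
i=11 t=50 v=9: → [50,62),[48,60),[46,58),[44,56),[42,54),[40,52); WM=47; [16,28) fires=3 [18,30) fires=4 [20,32) fires=3 [22,34) fires=3 [24,36) fires=2 [26,38) fires=2 [28,40) fires=1
i=12 t=44 v=4: → [44,56),[42,54),[40,52),[38,50),[36,48),[34,46); WM=47; [34,46) fires=1
i=13 t=53 v=7: → [52,64),[50,62),[48,60),[46,58),[44,56),[42,54); WM=50; [36,48) fires=1 [38,50) fires=1
i=14 t=53 v=7: → [52,64),[50,62),[48,60),[46,58),[44,56),[42,54); WM=50

8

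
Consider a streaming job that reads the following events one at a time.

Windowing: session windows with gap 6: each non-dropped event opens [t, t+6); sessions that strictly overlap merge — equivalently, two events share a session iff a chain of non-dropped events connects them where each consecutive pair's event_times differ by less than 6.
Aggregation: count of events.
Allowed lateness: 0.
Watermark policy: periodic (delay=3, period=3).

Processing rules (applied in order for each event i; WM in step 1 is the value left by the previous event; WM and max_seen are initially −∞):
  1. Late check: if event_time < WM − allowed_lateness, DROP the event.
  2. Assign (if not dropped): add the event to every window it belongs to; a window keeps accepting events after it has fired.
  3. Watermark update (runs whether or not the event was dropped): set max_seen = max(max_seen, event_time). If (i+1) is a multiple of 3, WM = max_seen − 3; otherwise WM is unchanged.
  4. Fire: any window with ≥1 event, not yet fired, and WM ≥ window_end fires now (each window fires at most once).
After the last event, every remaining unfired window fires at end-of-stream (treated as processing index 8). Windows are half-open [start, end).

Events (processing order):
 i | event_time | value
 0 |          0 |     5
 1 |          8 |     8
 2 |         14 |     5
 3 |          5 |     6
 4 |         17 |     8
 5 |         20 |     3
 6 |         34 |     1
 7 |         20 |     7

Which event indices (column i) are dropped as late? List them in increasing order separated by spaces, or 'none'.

i=0 t=0 v=5: → [0,6); WM=−∞
i=1 t=8 v=8: → [8,14); WM=−∞
i=2 t=14 v=5: → [14,20); WM=11
i=3 t=5 v=6: DROP (t<11-0); WM=11
i=4 t=17 v=8: → [14,23); WM=11
i=5 t=20 v=3: → [14,26); WM=17
i=6 t=34 v=1: → [34,40); WM=17
i=7 t=20 v=7: → [14,26); WM=17

3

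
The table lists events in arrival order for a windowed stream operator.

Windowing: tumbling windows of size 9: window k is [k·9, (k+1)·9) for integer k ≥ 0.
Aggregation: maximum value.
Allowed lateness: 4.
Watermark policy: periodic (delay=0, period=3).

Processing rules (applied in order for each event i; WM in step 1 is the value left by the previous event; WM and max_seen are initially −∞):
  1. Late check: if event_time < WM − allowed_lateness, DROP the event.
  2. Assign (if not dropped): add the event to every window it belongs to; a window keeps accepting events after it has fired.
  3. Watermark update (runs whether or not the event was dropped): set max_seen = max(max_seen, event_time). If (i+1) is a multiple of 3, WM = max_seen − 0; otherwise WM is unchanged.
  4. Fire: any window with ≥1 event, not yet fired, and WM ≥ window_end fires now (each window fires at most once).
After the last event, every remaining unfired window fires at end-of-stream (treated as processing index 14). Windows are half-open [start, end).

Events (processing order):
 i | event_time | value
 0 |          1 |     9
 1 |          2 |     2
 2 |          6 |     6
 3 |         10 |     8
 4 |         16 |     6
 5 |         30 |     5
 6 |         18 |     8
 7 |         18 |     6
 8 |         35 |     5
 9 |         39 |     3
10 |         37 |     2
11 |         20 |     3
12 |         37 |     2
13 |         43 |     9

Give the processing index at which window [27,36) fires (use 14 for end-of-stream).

11

i=0 t=1 v=9: → [0,9); WM=−∞
i=1 t=2 v=2: → [0,9); WM=−∞
i=2 t=6 v=6: → [0,9); WM=6
i=3 t=10 v=8: → [9,18); WM=6
i=4 t=16 v=6: → [9,18); WM=6
i=5 t=30 v=5: → [27,36); WM=30; [0,9) fires=9 [9,18) fires=8
i=6 t=18 v=8: DROP (t<30-4); WM=30
i=7 t=18 v=6: DROP (t<30-4); WM=30
i=8 t=35 v=5: → [27,36); WM=35
i=9 t=39 v=3: → [36,45); WM=35
i=10 t=37 v=2: → [36,45); WM=35
i=11 t=20 v=3: DROP (t<35-4); WM=39; [27,36) fires=5
i=12 t=37 v=2: → [36,45); WM=39
i=13 t=43 v=9: → [36,45); WM=39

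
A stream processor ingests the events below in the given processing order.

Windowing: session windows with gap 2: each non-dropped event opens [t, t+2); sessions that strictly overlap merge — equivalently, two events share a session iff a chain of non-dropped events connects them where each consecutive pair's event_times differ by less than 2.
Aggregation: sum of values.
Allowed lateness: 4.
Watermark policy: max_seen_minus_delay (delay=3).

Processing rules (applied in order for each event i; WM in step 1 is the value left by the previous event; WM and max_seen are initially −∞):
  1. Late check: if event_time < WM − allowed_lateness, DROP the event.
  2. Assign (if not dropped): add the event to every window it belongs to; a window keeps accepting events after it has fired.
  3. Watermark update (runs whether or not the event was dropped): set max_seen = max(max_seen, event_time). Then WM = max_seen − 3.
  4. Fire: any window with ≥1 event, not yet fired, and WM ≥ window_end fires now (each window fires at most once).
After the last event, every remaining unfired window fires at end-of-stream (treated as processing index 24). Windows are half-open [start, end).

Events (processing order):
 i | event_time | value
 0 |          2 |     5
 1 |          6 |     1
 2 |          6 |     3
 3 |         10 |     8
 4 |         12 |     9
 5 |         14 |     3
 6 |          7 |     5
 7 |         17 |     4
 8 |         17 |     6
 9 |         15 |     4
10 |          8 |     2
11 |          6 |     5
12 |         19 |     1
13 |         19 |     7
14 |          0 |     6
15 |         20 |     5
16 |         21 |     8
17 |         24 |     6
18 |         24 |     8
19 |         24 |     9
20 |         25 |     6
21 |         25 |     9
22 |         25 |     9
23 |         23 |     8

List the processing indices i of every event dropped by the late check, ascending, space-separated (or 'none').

i=0 t=2 v=5: → [2,4); WM=-1
i=1 t=6 v=1: → [6,8); WM=3
i=2 t=6 v=3: → [6,8); WM=3
i=3 t=10 v=8: → [10,12); WM=7
i=4 t=12 v=9: → [12,14); WM=9
i=5 t=14 v=3: → [14,16); WM=11
i=6 t=7 v=5: → [6,9); WM=11
i=7 t=17 v=4: → [17,19); WM=14
i=8 t=17 v=6: → [17,19); WM=14
i=9 t=15 v=4: → [14,17); WM=14
i=10 t=8 v=2: DROP (t<14-4); WM=14
i=11 t=6 v=5: DROP (t<14-4); WM=14
i=12 t=19 v=1: → [19,21); WM=16
i=13 t=19 v=7: → [19,21); WM=16
i=14 t=0 v=6: DROP (t<16-4); WM=16
i=15 t=20 v=5: → [19,22); WM=17
i=16 t=21 v=8: → [19,23); WM=18
i=17 t=24 v=6: → [24,26); WM=21
i=18 t=24 v=8: → [24,26); WM=21
i=19 t=24 v=9: → [24,26); WM=21
i=20 t=25 v=6: → [24,27); WM=22
i=21 t=25 v=9: → [24,27); WM=22
i=22 t=25 v=9: → [24,27); WM=22
i=23 t=23 v=8: → [23,27); WM=22

10 11 14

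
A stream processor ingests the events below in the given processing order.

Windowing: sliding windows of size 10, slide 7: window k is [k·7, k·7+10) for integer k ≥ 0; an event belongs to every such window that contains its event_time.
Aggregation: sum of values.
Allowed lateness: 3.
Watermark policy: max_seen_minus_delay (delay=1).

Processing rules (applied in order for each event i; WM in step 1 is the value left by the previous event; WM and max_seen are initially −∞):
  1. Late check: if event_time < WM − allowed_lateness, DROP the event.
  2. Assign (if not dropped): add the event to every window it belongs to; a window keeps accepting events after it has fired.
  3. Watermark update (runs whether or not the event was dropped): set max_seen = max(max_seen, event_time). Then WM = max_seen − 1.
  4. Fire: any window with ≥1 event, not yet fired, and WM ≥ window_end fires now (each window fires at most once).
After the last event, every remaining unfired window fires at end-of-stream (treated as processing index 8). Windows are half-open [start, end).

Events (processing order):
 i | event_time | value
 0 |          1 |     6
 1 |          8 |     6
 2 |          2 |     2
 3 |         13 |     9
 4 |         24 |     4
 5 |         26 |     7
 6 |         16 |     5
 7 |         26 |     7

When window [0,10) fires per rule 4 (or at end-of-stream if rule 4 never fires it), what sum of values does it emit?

i=0 t=1 v=6: → [0,10); WM=0
i=1 t=8 v=6: → [7,17),[0,10); WM=7
i=2 t=2 v=2: DROP (t<7-3); WM=7
i=3 t=13 v=9: → [7,17); WM=12; [0,10) fires=12
i=4 t=24 v=4: → [21,31); WM=23; [7,17) fires=15
i=5 t=26 v=7: → [21,31); WM=25
i=6 t=16 v=5: DROP (t<25-3); WM=25
i=7 t=26 v=7: → [21,31); WM=25

12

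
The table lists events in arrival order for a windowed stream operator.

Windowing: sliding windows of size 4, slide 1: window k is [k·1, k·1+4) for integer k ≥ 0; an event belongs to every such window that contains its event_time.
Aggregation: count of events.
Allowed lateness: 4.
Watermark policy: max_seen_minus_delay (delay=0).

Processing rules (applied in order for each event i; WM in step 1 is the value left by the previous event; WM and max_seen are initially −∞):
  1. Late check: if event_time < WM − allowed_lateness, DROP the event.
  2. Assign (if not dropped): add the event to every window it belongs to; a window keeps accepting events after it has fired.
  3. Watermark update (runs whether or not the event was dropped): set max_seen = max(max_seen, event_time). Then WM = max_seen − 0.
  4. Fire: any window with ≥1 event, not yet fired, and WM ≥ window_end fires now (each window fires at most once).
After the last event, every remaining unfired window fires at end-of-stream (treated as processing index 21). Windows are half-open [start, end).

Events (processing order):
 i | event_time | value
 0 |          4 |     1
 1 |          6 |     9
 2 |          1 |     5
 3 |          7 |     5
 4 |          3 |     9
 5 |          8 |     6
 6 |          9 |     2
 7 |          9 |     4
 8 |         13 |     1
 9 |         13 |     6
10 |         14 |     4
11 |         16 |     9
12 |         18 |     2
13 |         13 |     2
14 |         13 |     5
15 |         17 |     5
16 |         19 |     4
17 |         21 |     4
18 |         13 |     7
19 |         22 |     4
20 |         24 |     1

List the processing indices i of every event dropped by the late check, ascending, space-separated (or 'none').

2 13 14 18

i=0 t=4 v=1: → [4,8),[3,7),[2,6),[1,5); WM=4
i=1 t=6 v=9: → [6,10),[5,9),[4,8),[3,7); WM=6; [1,5) fires=1 [2,6) fires=1
i=2 t=1 v=5: DROP (t<6-4); WM=6
i=3 t=7 v=5: → [7,11),[6,10),[5,9),[4,8); WM=7; [3,7) fires=2
i=4 t=3 v=9: → [3,7),[2,6),[1,5),[0,4); WM=7; [0,4) fires=1
i=5 t=8 v=6: → [8,12),[7,11),[6,10),[5,9); WM=8; [4,8) fires=3
i=6 t=9 v=2: → [9,13),[8,12),[7,11),[6,10); WM=9; [5,9) fires=3
i=7 t=9 v=4: → [9,13),[8,12),[7,11),[6,10); WM=9
i=8 t=13 v=1: → [13,17),[12,16),[11,15),[10,14); WM=13; [6,10) fires=5 [7,11) fires=4 [8,12) fires=3 [9,13) fires=2
i=9 t=13 v=6: → [13,17),[12,16),[11,15),[10,14); WM=13
i=10 t=14 v=4: → [14,18),[13,17),[12,16),[11,15); WM=14; [10,14) fires=2
i=11 t=16 v=9: → [16,20),[15,19),[14,18),[13,17); WM=16; [11,15) fires=3 [12,16) fires=3
i=12 t=18 v=2: → [18,22),[17,21),[16,20),[15,19); WM=18; [13,17) fires=4 [14,18) fires=2
i=13 t=13 v=2: DROP (t<18-4); WM=18
i=14 t=13 v=5: DROP (t<18-4); WM=18
i=15 t=17 v=5: → [17,21),[16,20),[15,19),[14,18); WM=18
i=16 t=19 v=4: → [19,23),[18,22),[17,21),[16,20); WM=19; [15,19) fires=3
i=17 t=21 v=4: → [21,25),[20,24),[19,23),[18,22); WM=21; [16,20) fires=4 [17,21) fires=3
i=18 t=13 v=7: DROP (t<21-4); WM=21
i=19 t=22 v=4: → [22,26),[21,25),[20,24),[19,23); WM=22; [18,22) fires=3
i=20 t=24 v=1: → [24,28),[23,27),[22,26),[21,25); WM=24; [19,23) fires=3 [20,24) fires=2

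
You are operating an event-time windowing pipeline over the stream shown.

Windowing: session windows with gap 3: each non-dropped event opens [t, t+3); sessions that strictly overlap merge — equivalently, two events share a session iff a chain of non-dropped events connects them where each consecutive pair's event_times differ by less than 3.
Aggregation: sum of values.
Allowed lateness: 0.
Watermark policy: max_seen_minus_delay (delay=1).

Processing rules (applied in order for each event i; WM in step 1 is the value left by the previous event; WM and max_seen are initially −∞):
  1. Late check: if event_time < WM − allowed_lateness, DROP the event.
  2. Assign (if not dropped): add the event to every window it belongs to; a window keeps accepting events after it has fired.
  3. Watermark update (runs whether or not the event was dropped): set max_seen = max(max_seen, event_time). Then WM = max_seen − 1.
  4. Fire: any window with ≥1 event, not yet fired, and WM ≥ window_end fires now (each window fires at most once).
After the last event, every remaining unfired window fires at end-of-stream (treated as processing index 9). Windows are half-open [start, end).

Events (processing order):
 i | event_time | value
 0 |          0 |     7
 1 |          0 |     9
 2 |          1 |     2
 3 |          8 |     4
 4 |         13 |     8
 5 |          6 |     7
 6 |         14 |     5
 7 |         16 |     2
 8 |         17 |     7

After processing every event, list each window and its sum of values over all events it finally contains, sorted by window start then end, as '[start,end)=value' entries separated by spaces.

[0,4)=18 [8,11)=4 [13,20)=22

i=0 t=0 v=7: → [0,3); WM=-1
i=1 t=0 v=9: → [0,3); WM=-1
i=2 t=1 v=2: → [0,4); WM=0
i=3 t=8 v=4: → [8,11); WM=7
i=4 t=13 v=8: → [13,16); WM=12
i=5 t=6 v=7: DROP (t<12-0); WM=12
i=6 t=14 v=5: → [13,17); WM=13
i=7 t=16 v=2: → [13,19); WM=15
i=8 t=17 v=7: → [13,20); WM=16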